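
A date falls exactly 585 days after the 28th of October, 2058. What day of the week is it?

Friday

Oct 28, 2058 is a Monday.
585 mod 7 = 4, so 585 days after a Monday is Monday + 4 = Friday.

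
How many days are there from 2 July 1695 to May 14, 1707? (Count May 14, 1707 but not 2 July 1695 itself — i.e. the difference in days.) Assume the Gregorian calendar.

Jul 2, 1695 → Jul 2, 1696: 366 days (Feb 29, 1696 is in that span).
Jul 2, 1696 → Jul 2, 1697: 365 days.
Jul 2, 1697 → Jul 2, 1698: 365 days.
Jul 2, 1698 → Jul 2, 1699: 365 days.
Jul 2, 1699 → Jul 2, 1700: 365 days.
Jul 2, 1700 → Jul 2, 1701: 365 days.
Jul 2, 1701 → Jul 2, 1702: 365 days.
Jul 2, 1702 → Jul 2, 1703: 365 days.
Jul 2, 1703 → Jul 2, 1704: 366 days (Feb 29, 1704 is in that span).
Jul 2, 1704 → Jul 2, 1705: 365 days.
Jul 2, 1705 → Jul 2, 1706: 365 days.
Jul 2, 1706 → Aug 2, 1706: 31 days (July has 31).
Aug 2, 1706 → Sep 2, 1706: 31 days (August has 31).
Sep 2, 1706 → Oct 2, 1706: 30 days (September has 30).
Oct 2, 1706 → Nov 2, 1706: 31 days (October has 31).
Nov 2, 1706 → Dec 2, 1706: 30 days (November has 30).
Dec 2, 1706 → Jan 2, 1707: 31 days (December has 31).
Jan 2, 1707 → Feb 2, 1707: 31 days (January has 31).
Feb 2, 1707 → Mar 2, 1707: 28 days (February has 28).
Mar 2, 1707 → Apr 2, 1707: 31 days (March has 31).
Apr 2, 1707 → May 2, 1707: 30 days (April has 30).
May 2, 1707 → May 14, 1707: 12 days.
Total: 4333 days.

4333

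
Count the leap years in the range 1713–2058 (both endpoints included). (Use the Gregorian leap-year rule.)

84

Multiples of 4 in [1713,2058]: 86.
Of those, multiples of 100: 3 (not leap unless ÷400).
Multiples of 400: 1.
Leap years = 86 − 3 + 1 = 84.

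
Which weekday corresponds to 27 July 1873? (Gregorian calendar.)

Sunday

Doomsday rule: the anchor day for the 1800s is Friday. For year 73: 73÷12 = 6 r 1, and 1÷4 = 0, so 6+1+0 = 7.
Friday + 7 ≡ Friday — that's 1873's doomsday.
In July the doomsday date is Jul 11.
Jul 27 is 16 days after Jul 11; 16 mod 7 = 2, so Friday + 2 = Sunday.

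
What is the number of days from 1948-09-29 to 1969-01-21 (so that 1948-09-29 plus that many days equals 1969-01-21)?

Sep 29, 1948 → Sep 29, 1949: 365 days.
Sep 29, 1949 → Sep 29, 1950: 365 days.
Sep 29, 1950 → Sep 29, 1951: 365 days.
Sep 29, 1951 → Sep 29, 1952: 366 days (Feb 29, 1952 is in that span).
Sep 29, 1952 → Sep 29, 1953: 365 days.
Sep 29, 1953 → Sep 29, 1954: 365 days.
Sep 29, 1954 → Sep 29, 1955: 365 days.
Sep 29, 1955 → Sep 29, 1956: 366 days (Feb 29, 1956 is in that span).
Sep 29, 1956 → Sep 29, 1957: 365 days.
Sep 29, 1957 → Sep 29, 1958: 365 days.
Sep 29, 1958 → Sep 29, 1959: 365 days.
Sep 29, 1959 → Sep 29, 1960: 366 days (Feb 29, 1960 is in that span).
Sep 29, 1960 → Sep 29, 1961: 365 days.
Sep 29, 1961 → Sep 29, 1962: 365 days.
Sep 29, 1962 → Sep 29, 1963: 365 days.
Sep 29, 1963 → Sep 29, 1964: 366 days (Feb 29, 1964 is in that span).
Sep 29, 1964 → Sep 29, 1965: 365 days.
Sep 29, 1965 → Sep 29, 1966: 365 days.
Sep 29, 1966 → Sep 29, 1967: 365 days.
Sep 29, 1967 → Sep 29, 1968: 366 days (Feb 29, 1968 is in that span).
Sep 29, 1968 → Oct 29, 1968: 30 days (September has 30).
Oct 29, 1968 → Nov 29, 1968: 31 days (October has 31).
Nov 29, 1968 → Dec 29, 1968: 30 days (November has 30).
Dec 29, 1968 → Jan 21, 1969: 23 days.
Total: 7419 days.

7419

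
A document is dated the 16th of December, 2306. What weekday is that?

Sunday

Doomsday rule: the anchor day for the 2300s is Wednesday. For year 06: 6÷12 = 0 r 6, and 6÷4 = 1, so 0+6+1 = 7.
Wednesday + 7 ≡ Wednesday — that's 2306's doomsday.
In December the doomsday date is Dec 12.
Dec 16 is 4 days after Dec 12; 4 mod 7 = 4, so Wednesday + 4 = Sunday.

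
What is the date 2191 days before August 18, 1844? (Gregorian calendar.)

−366 (one year; includes Feb 29, 1844) → Aug 18, 1843 (1825 left).
−365 (one year) → Aug 18, 1842 (1460 left).
−365 (one year) → Aug 18, 1841 (1095 left).
−365 (one year) → Aug 18, 1840 (730 left).
−366 (one year; includes Feb 29, 1840) → Aug 18, 1839 (364 left).
−18 → Jul 31, 1839 (end of Jul, 31 days; 346 left).
−31 → Jun 30, 1839 (end of Jun, 30 days; 315 left).
−30 → May 31, 1839 (end of May, 31 days; 285 left).
−31 → Apr 30, 1839 (end of Apr, 30 days; 254 left).
−30 → Mar 31, 1839 (end of Mar, 31 days; 224 left).
−31 → Feb 28, 1839 (end of Feb, 28 days; 193 left).
−28 → Jan 31, 1839 (end of Jan, 31 days; 165 left).
−31 → Dec 31, 1838 (end of Dec, 31 days; 134 left).
−31 → Nov 30, 1838 (end of Nov, 30 days; 103 left).
−30 → Oct 31, 1838 (end of Oct, 31 days; 73 left).
−31 → Sep 30, 1838 (end of Sep, 30 days; 42 left).
−30 → Aug 31, 1838 (end of Aug, 31 days; 12 left).
−12 → Aug 19, 1838.

August 19, 1838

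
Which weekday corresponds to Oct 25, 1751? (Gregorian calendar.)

Monday

Doomsday rule: the anchor day for the 1700s is Sunday. For year 51: 51÷12 = 4 r 3, and 3÷4 = 0, so 4+3+0 = 7.
Sunday + 7 ≡ Sunday — that's 1751's doomsday.
In October the doomsday date is Oct 10.
Oct 25 is 15 days after Oct 10; 15 mod 7 = 1, so Sunday + 1 = Monday.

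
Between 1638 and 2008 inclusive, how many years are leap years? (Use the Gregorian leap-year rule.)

90

Multiples of 4 in [1638,2008]: 93.
Of those, multiples of 100: 4 (not leap unless ÷400).
Multiples of 400: 1.
Leap years = 93 − 4 + 1 = 90.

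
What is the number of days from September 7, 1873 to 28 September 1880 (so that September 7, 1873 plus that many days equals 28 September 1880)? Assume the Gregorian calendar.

2578

Sep 7, 1873 → Sep 7, 1874: 365 days.
Sep 7, 1874 → Sep 7, 1875: 365 days.
Sep 7, 1875 → Sep 7, 1876: 366 days (Feb 29, 1876 is in that span).
Sep 7, 1876 → Sep 7, 1877: 365 days.
Sep 7, 1877 → Sep 7, 1878: 365 days.
Sep 7, 1878 → Sep 7, 1879: 365 days.
Sep 7, 1879 → Oct 7, 1879: 30 days (September has 30).
Oct 7, 1879 → Nov 7, 1879: 31 days (October has 31).
Nov 7, 1879 → Dec 7, 1879: 30 days (November has 30).
Dec 7, 1879 → Jan 7, 1880: 31 days (December has 31).
Jan 7, 1880 → Feb 7, 1880: 31 days (January has 31).
Feb 7, 1880 → Mar 7, 1880: 29 days (February has 29).
Mar 7, 1880 → Apr 7, 1880: 31 days (March has 31).
Apr 7, 1880 → May 7, 1880: 30 days (April has 30).
May 7, 1880 → Jun 7, 1880: 31 days (May has 31).
Jun 7, 1880 → Jul 7, 1880: 30 days (June has 30).
Jul 7, 1880 → Aug 7, 1880: 31 days (July has 31).
Aug 7, 1880 → Sep 7, 1880: 31 days (August has 31).
Sep 7, 1880 → Sep 28, 1880: 21 days.
Total: 2578 days.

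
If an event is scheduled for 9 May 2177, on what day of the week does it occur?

Friday

Doomsday rule: the anchor day for the 2100s is Sunday. For year 77: 77÷12 = 6 r 5, and 5÷4 = 1, so 6+5+1 = 12.
Sunday + 12 ≡ Friday — that's 2177's doomsday.
In May the doomsday date is May 9.
May 9 is the doomsday itself: Friday.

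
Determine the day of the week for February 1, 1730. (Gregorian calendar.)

Wednesday

Doomsday rule: the anchor day for the 1700s is Sunday. For year 30: 30÷12 = 2 r 6, and 6÷4 = 1, so 2+6+1 = 9.
Sunday + 9 ≡ Tuesday — that's 1730's doomsday.
In February the doomsday date is Feb 28 (1730 is not a leap year).
Feb 1 is 27 days before Feb 28; 27 mod 7 = 6, so Tuesday − 6 = Wednesday.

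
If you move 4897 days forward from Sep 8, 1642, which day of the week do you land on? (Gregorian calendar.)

Friday

First find the weekday of Sep 8, 1642. Doomsday rule: the anchor day for the 1600s is Tuesday. For year 42: 42÷12 = 3 r 6, and 6÷4 = 1, so 3+6+1 = 10.
Tuesday + 10 ≡ Friday — that's 1642's doomsday.
In September the doomsday date is Sep 5.
Sep 8 is 3 days after Sep 5; 3 mod 7 = 3, so Friday + 3 = Monday.
4897 mod 7 = 4, so 4897 days after a Monday is Monday + 4 = Friday.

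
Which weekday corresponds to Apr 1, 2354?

Doomsday rule: the anchor day for the 2300s is Wednesday. For year 54: 54÷12 = 4 r 6, and 6÷4 = 1, so 4+6+1 = 11.
Wednesday + 11 ≡ Sunday — that's 2354's doomsday.
In April the doomsday date is Apr 4.
Apr 1 is 3 days before Apr 4; 3 mod 7 = 3, so Sunday − 3 = Thursday.

Thursday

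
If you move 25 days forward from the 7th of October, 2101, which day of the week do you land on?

First find the weekday of Oct 7, 2101. Doomsday rule: the anchor day for the 2100s is Sunday. For year 01: 1÷12 = 0 r 1, and 1÷4 = 0, so 0+1+0 = 1.
Sunday + 1 ≡ Monday — that's 2101's doomsday.
In October the doomsday date is Oct 10.
Oct 7 is 3 days before Oct 10; 3 mod 7 = 3, so Monday − 3 = Friday.
25 mod 7 = 4, so 25 days after a Friday is Friday + 4 = Tuesday.

Tuesday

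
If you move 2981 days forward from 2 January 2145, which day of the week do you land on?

Friday

First find the weekday of Jan 2, 2145. Doomsday rule: the anchor day for the 2100s is Sunday. For year 45: 45÷12 = 3 r 9, and 9÷4 = 2, so 3+9+2 = 14.
Sunday + 14 ≡ Sunday — that's 2145's doomsday.
In January the doomsday date is Jan 3 (2145 is not a leap year).
Jan 2 is 1 day before Jan 3; 1 mod 7 = 1, so Sunday − 1 = Saturday.
2981 mod 7 = 6, so 2981 days after a Saturday is Saturday + 6 = Friday.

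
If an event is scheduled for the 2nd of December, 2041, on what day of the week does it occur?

Monday

Doomsday rule: the anchor day for the 2000s is Tuesday. For year 41: 41÷12 = 3 r 5, and 5÷4 = 1, so 3+5+1 = 9.
Tuesday + 9 ≡ Thursday — that's 2041's doomsday.
In December the doomsday date is Dec 12.
Dec 2 is 10 days before Dec 12; 10 mod 7 = 3, so Thursday − 3 = Monday.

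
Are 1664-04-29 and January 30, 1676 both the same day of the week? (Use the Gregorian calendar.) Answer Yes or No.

From Apr 29, 1664 to Jan 30, 1676 is 4293 days.
4293 mod 7 = 2, so they are different weekdays.
(Apr 29, 1664 is a Tuesday; Jan 30, 1676 is a Thursday.)

No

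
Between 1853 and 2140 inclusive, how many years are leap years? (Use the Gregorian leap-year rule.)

70

Multiples of 4 in [1853,2140]: 72.
Of those, multiples of 100: 3 (not leap unless ÷400).
Multiples of 400: 1.
Leap years = 72 − 3 + 1 = 70.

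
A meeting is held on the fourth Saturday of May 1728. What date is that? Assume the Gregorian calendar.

May 1, 1728 is a Saturday.
The first Saturday is therefore May 1 (same day).
The fourth Saturday is 1 + 3×7 = May 22.

May 22, 1728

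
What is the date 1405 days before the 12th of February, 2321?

−366 (one year; includes Feb 29, 2320) → Feb 12, 2320 (1039 left).
−365 (one year) → Feb 12, 2319 (674 left).
−365 (one year) → Feb 12, 2318 (309 left).
−12 → Jan 31, 2318 (end of Jan, 31 days; 297 left).
−31 → Dec 31, 2317 (end of Dec, 31 days; 266 left).
−31 → Nov 30, 2317 (end of Nov, 30 days; 235 left).
−30 → Oct 31, 2317 (end of Oct, 31 days; 205 left).
−31 → Sep 30, 2317 (end of Sep, 30 days; 174 left).
−30 → Aug 31, 2317 (end of Aug, 31 days; 144 left).
−31 → Jul 31, 2317 (end of Jul, 31 days; 113 left).
−31 → Jun 30, 2317 (end of Jun, 30 days; 82 left).
−30 → May 31, 2317 (end of May, 31 days; 52 left).
−31 → Apr 30, 2317 (end of Apr, 30 days; 21 left).
−21 → Apr 9, 2317.

April 9, 2317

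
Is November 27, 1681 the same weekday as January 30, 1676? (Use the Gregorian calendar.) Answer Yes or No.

Yes

From Jan 30, 1676 to Nov 27, 1681 is 2128 days.
2128 mod 7 = 0, so they are the same weekday.
(Jan 30, 1676 is a Thursday; Nov 27, 1681 is a Thursday.)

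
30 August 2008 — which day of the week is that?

Doomsday rule: the anchor day for the 2000s is Tuesday. For year 08: 8÷12 = 0 r 8, and 8÷4 = 2, so 0+8+2 = 10.
Tuesday + 10 ≡ Friday — that's 2008's doomsday.
In August the doomsday date is Aug 8.
Aug 30 is 22 days after Aug 8; 22 mod 7 = 1, so Friday + 1 = Saturday.

Saturday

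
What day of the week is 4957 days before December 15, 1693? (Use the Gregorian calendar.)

Dec 15, 1693 is a Tuesday.
4957 mod 7 = 1, so 4957 days before a Tuesday is Tuesday − 1 = Monday.

Monday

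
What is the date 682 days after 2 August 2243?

June 14, 2245

+366 (one year; includes Feb 29, 2244) → Aug 2, 2244 (316 left).
Aug has 31 days: +30 → Sep 1, 2244 (286 left).
Sep has 30 days: +30 → Oct 1, 2244 (256 left).
Oct has 31 days: +31 → Nov 1, 2244 (225 left).
Nov has 30 days: +30 → Dec 1, 2244 (195 left).
Dec has 31 days: +31 → Jan 1, 2245 (164 left).
Jan has 31 days: +31 → Feb 1, 2245 (133 left).
Feb has 28 days: +28 → Mar 1, 2245 (105 left).
Mar has 31 days: +31 → Apr 1, 2245 (74 left).
Apr has 30 days: +30 → May 1, 2245 (44 left).
May has 31 days: +31 → Jun 1, 2245 (13 left).
+13 → Jun 14, 2245.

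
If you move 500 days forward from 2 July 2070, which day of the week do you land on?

Jul 2, 2070 is a Wednesday.
500 mod 7 = 3, so 500 days after a Wednesday is Wednesday + 3 = Saturday.

Saturday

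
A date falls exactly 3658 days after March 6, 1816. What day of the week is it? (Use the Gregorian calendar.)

Sunday

Mar 6, 1816 is a Wednesday.
3658 mod 7 = 4, so 3658 days after a Wednesday is Wednesday + 4 = Sunday.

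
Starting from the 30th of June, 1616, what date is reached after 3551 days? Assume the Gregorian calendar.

+365 (one year) → Jun 30, 1617 (3186 left).
+365 (one year) → Jun 30, 1618 (2821 left).
+365 (one year) → Jun 30, 1619 (2456 left).
+366 (one year; includes Feb 29, 1620) → Jun 30, 1620 (2090 left).
+365 (one year) → Jun 30, 1621 (1725 left).
+365 (one year) → Jun 30, 1622 (1360 left).
+365 (one year) → Jun 30, 1623 (995 left).
+366 (one year; includes Feb 29, 1624) → Jun 30, 1624 (629 left).
+365 (one year) → Jun 30, 1625 (264 left).
Jun has 30 days: +1 → Jul 1, 1625 (263 left).
Jul has 31 days: +31 → Aug 1, 1625 (232 left).
Aug has 31 days: +31 → Sep 1, 1625 (201 left).
Sep has 30 days: +30 → Oct 1, 1625 (171 left).
Oct has 31 days: +31 → Nov 1, 1625 (140 left).
Nov has 30 days: +30 → Dec 1, 1625 (110 left).
Dec has 31 days: +31 → Jan 1, 1626 (79 left).
Jan has 31 days: +31 → Feb 1, 1626 (48 left).
Feb has 28 days: +28 → Mar 1, 1626 (20 left).
+20 → Mar 21, 1626.

March 21, 1626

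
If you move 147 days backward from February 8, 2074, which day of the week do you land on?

Thursday

Feb 8, 2074 is a Thursday.
147 mod 7 = 0, so 147 days before a Thursday is Thursday − 0 = Thursday.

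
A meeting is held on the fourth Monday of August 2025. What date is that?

August 25, 2025

August 1, 2025 is a Friday.
The first Monday is therefore August 4 (3 days later).
The fourth Monday is 4 + 3×7 = August 25.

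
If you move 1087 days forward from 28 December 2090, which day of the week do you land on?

Saturday

Dec 28, 2090 is a Thursday.
1087 mod 7 = 2, so 1087 days after a Thursday is Thursday + 2 = Saturday.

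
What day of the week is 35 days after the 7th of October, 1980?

Tuesday

Oct 7, 1980 is a Tuesday.
35 mod 7 = 0, so 35 days after a Tuesday is Tuesday + 0 = Tuesday.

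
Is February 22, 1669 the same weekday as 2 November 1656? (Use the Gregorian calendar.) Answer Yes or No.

From Nov 2, 1656 to Feb 22, 1669 is 4495 days.
4495 mod 7 = 1, so they are different weekdays.
(Nov 2, 1656 is a Thursday; Feb 22, 1669 is a Friday.)

No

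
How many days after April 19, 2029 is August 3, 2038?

Apr 19, 2029 → Apr 19, 2030: 365 days.
Apr 19, 2030 → Apr 19, 2031: 365 days.
Apr 19, 2031 → Apr 19, 2032: 366 days (Feb 29, 2032 is in that span).
Apr 19, 2032 → Apr 19, 2033: 365 days.
Apr 19, 2033 → Apr 19, 2034: 365 days.
Apr 19, 2034 → Apr 19, 2035: 365 days.
Apr 19, 2035 → Apr 19, 2036: 366 days (Feb 29, 2036 is in that span).
Apr 19, 2036 → Apr 19, 2037: 365 days.
Apr 19, 2037 → Apr 19, 2038: 365 days.
Apr 19, 2038 → May 19, 2038: 30 days (April has 30).
May 19, 2038 → Jun 19, 2038: 31 days (May has 31).
Jun 19, 2038 → Jul 19, 2038: 30 days (June has 30).
Jul 19, 2038 → Aug 3, 2038: 15 days.
Total: 3393 days.

3393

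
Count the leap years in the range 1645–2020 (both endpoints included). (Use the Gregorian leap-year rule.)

Multiples of 4 in [1645,2020]: 94.
Of those, multiples of 100: 4 (not leap unless ÷400).
Multiples of 400: 1.
Leap years = 94 − 4 + 1 = 91.

91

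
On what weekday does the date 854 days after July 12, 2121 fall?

Saturday

First find the weekday of Jul 12, 2121. Doomsday rule: the anchor day for the 2100s is Sunday. For year 21: 21÷12 = 1 r 9, and 9÷4 = 2, so 1+9+2 = 12.
Sunday + 12 ≡ Friday — that's 2121's doomsday.
In July the doomsday date is Jul 11.
Jul 12 is 1 day after Jul 11; 1 mod 7 = 1, so Friday + 1 = Saturday.
854 mod 7 = 0, so 854 days after a Saturday is Saturday + 0 = Saturday.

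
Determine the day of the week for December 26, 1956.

Wednesday

January 1, 1956 is a Sunday.
Jan 1, 1956 → Feb 1, 1956: 31 days (January has 31).
Feb 1, 1956 → Mar 1, 1956: 29 days (February has 29).
Mar 1, 1956 → Apr 1, 1956: 31 days (March has 31).
Apr 1, 1956 → May 1, 1956: 30 days (April has 30).
May 1, 1956 → Jun 1, 1956: 31 days (May has 31).
Jun 1, 1956 → Jul 1, 1956: 30 days (June has 30).
Jul 1, 1956 → Aug 1, 1956: 31 days (July has 31).
Aug 1, 1956 → Sep 1, 1956: 31 days (August has 31).
Sep 1, 1956 → Oct 1, 1956: 30 days (September has 30).
Oct 1, 1956 → Nov 1, 1956: 31 days (October has 31).
Nov 1, 1956 → Dec 1, 1956: 30 days (November has 30).
Dec 1, 1956 → Dec 26, 1956: 25 days.
Total: 360 days.
360 mod 7 = 3, so Sunday + 3 = Wednesday.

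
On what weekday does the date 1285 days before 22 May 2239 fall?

Saturday

First find the weekday of May 22, 2239. Doomsday rule: the anchor day for the 2200s is Friday. For year 39: 39÷12 = 3 r 3, and 3÷4 = 0, so 3+3+0 = 6.
Friday + 6 ≡ Thursday — that's 2239's doomsday.
In May the doomsday date is May 9.
May 22 is 13 days after May 9; 13 mod 7 = 6, so Thursday + 6 = Wednesday.
1285 mod 7 = 4, so 1285 days before a Wednesday is Wednesday − 4 = Saturday.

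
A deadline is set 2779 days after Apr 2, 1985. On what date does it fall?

+365 (one year) → Apr 2, 1986 (2414 left).
+365 (one year) → Apr 2, 1987 (2049 left).
+366 (one year; includes Feb 29, 1988) → Apr 2, 1988 (1683 left).
+365 (one year) → Apr 2, 1989 (1318 left).
+365 (one year) → Apr 2, 1990 (953 left).
+365 (one year) → Apr 2, 1991 (588 left).
+366 (one year; includes Feb 29, 1992) → Apr 2, 1992 (222 left).
Apr has 30 days: +29 → May 1, 1992 (193 left).
May has 31 days: +31 → Jun 1, 1992 (162 left).
Jun has 30 days: +30 → Jul 1, 1992 (132 left).
Jul has 31 days: +31 → Aug 1, 1992 (101 left).
Aug has 31 days: +31 → Sep 1, 1992 (70 left).
Sep has 30 days: +30 → Oct 1, 1992 (40 left).
Oct has 31 days: +31 → Nov 1, 1992 (9 left).
+9 → Nov 10, 1992.

November 10, 1992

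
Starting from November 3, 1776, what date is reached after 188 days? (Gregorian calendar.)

May 10, 1777

Nov has 30 days: +28 → Dec 1, 1776 (160 left).
Dec has 31 days: +31 → Jan 1, 1777 (129 left).
Jan has 31 days: +31 → Feb 1, 1777 (98 left).
Feb has 28 days: +28 → Mar 1, 1777 (70 left).
Mar has 31 days: +31 → Apr 1, 1777 (39 left).
Apr has 30 days: +30 → May 1, 1777 (9 left).
+9 → May 10, 1777.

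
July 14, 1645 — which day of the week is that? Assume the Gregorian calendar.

Friday

Doomsday rule: the anchor day for the 1600s is Tuesday. For year 45: 45÷12 = 3 r 9, and 9÷4 = 2, so 3+9+2 = 14.
Tuesday + 14 ≡ Tuesday — that's 1645's doomsday.
In July the doomsday date is Jul 11.
Jul 14 is 3 days after Jul 11; 3 mod 7 = 3, so Tuesday + 3 = Friday.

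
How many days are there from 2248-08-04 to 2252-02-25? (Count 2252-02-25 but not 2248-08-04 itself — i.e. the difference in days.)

Aug 4, 2248 → Aug 4, 2249: 365 days.
Aug 4, 2249 → Aug 4, 2250: 365 days.
Aug 4, 2250 → Aug 4, 2251: 365 days.
Aug 4, 2251 → Sep 4, 2251: 31 days (August has 31).
Sep 4, 2251 → Oct 4, 2251: 30 days (September has 30).
Oct 4, 2251 → Nov 4, 2251: 31 days (October has 31).
Nov 4, 2251 → Dec 4, 2251: 30 days (November has 30).
Dec 4, 2251 → Jan 4, 2252: 31 days (December has 31).
Jan 4, 2252 → Feb 4, 2252: 31 days (January has 31).
Feb 4, 2252 → Feb 25, 2252: 21 days.
Total: 1300 days.

1300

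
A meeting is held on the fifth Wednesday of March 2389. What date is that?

March 29, 2389

March 1, 2389 is a Wednesday.
The first Wednesday is therefore March 1 (same day).
The fifth Wednesday is 1 + 4×7 = March 29.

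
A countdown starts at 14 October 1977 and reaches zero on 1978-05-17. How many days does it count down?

215

Oct 14, 1977 → Nov 14, 1977: 31 days (October has 31).
Nov 14, 1977 → Dec 14, 1977: 30 days (November has 30).
Dec 14, 1977 → Jan 14, 1978: 31 days (December has 31).
Jan 14, 1978 → Feb 14, 1978: 31 days (January has 31).
Feb 14, 1978 → Mar 14, 1978: 28 days (February has 28).
Mar 14, 1978 → Apr 14, 1978: 31 days (March has 31).
Apr 14, 1978 → May 14, 1978: 30 days (April has 30).
May 14, 1978 → May 17, 1978: 3 days.
Total: 215 days.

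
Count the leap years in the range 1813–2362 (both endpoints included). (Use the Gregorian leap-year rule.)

Multiples of 4 in [1813,2362]: 137.
Of those, multiples of 100: 5 (not leap unless ÷400).
Multiples of 400: 1.
Leap years = 137 − 5 + 1 = 133.

133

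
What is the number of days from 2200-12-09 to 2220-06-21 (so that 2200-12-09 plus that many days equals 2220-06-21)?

Dec 9, 2200 → Dec 9, 2201: 365 days.
Dec 9, 2201 → Dec 9, 2202: 365 days.
Dec 9, 2202 → Dec 9, 2203: 365 days.
Dec 9, 2203 → Dec 9, 2204: 366 days (Feb 29, 2204 is in that span).
Dec 9, 2204 → Dec 9, 2205: 365 days.
Dec 9, 2205 → Dec 9, 2206: 365 days.
Dec 9, 2206 → Dec 9, 2207: 365 days.
Dec 9, 2207 → Dec 9, 2208: 366 days (Feb 29, 2208 is in that span).
Dec 9, 2208 → Dec 9, 2209: 365 days.
Dec 9, 2209 → Dec 9, 2210: 365 days.
Dec 9, 2210 → Dec 9, 2211: 365 days.
Dec 9, 2211 → Dec 9, 2212: 366 days (Feb 29, 2212 is in that span).
Dec 9, 2212 → Dec 9, 2213: 365 days.
Dec 9, 2213 → Dec 9, 2214: 365 days.
Dec 9, 2214 → Dec 9, 2215: 365 days.
Dec 9, 2215 → Dec 9, 2216: 366 days (Feb 29, 2216 is in that span).
Dec 9, 2216 → Dec 9, 2217: 365 days.
Dec 9, 2217 → Dec 9, 2218: 365 days.
Dec 9, 2218 → Dec 9, 2219: 365 days.
Dec 9, 2219 → Jan 9, 2220: 31 days (December has 31).
Jan 9, 2220 → Feb 9, 2220: 31 days (January has 31).
Feb 9, 2220 → Mar 9, 2220: 29 days (February has 29).
Mar 9, 2220 → Apr 9, 2220: 31 days (March has 31).
Apr 9, 2220 → May 9, 2220: 30 days (April has 30).
May 9, 2220 → Jun 9, 2220: 31 days (May has 31).
Jun 9, 2220 → Jun 21, 2220: 12 days.
Total: 7134 days.

7134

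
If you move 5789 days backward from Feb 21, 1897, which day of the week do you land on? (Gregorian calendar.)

Feb 21, 1897 is a Sunday.
5789 mod 7 = 0, so 5789 days before a Sunday is Sunday − 0 = Sunday.

Sunday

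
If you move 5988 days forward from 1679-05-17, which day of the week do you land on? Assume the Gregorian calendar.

May 17, 1679 is a Wednesday.
5988 mod 7 = 3, so 5988 days after a Wednesday is Wednesday + 3 = Saturday.

Saturday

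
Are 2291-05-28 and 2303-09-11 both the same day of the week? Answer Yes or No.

No

From May 28, 2291 to Sep 11, 2303 is 4488 days.
4488 mod 7 = 1, so they are different weekdays.
(May 28, 2291 is a Thursday; Sep 11, 2303 is a Friday.)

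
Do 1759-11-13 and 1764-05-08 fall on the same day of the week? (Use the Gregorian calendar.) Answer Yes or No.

Yes

From Nov 13, 1759 to May 8, 1764 is 1638 days.
1638 mod 7 = 0, so they are the same weekday.
(Nov 13, 1759 is a Tuesday; May 8, 1764 is a Tuesday.)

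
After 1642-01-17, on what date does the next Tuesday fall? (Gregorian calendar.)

January 21, 1642

Jan 17, 1642 is a Friday.
From Friday to the next Tuesday is 4 days.
Jan 17, 1642 + 4 = Jan 21, 1642.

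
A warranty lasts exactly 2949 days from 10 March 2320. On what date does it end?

April 6, 2328

+365 (one year) → Mar 10, 2321 (2584 left).
+365 (one year) → Mar 10, 2322 (2219 left).
+365 (one year) → Mar 10, 2323 (1854 left).
+366 (one year; includes Feb 29, 2324) → Mar 10, 2324 (1488 left).
+365 (one year) → Mar 10, 2325 (1123 left).
+365 (one year) → Mar 10, 2326 (758 left).
+365 (one year) → Mar 10, 2327 (393 left).
Mar has 31 days: +22 → Apr 1, 2327 (371 left).
Apr has 30 days: +30 → May 1, 2327 (341 left).
May has 31 days: +31 → Jun 1, 2327 (310 left).
Jun has 30 days: +30 → Jul 1, 2327 (280 left).
Jul has 31 days: +31 → Aug 1, 2327 (249 left).
Aug has 31 days: +31 → Sep 1, 2327 (218 left).
Sep has 30 days: +30 → Oct 1, 2327 (188 left).
Oct has 31 days: +31 → Nov 1, 2327 (157 left).
Nov has 30 days: +30 → Dec 1, 2327 (127 left).
Dec has 31 days: +31 → Jan 1, 2328 (96 left).
Jan has 31 days: +31 → Feb 1, 2328 (65 left).
Feb has 29 days: +29 → Mar 1, 2328 (36 left).
Mar has 31 days: +31 → Apr 1, 2328 (5 left).
+5 → Apr 6, 2328.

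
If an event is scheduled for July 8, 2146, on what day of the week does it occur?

Doomsday rule: the anchor day for the 2100s is Sunday. For year 46: 46÷12 = 3 r 10, and 10÷4 = 2, so 3+10+2 = 15.
Sunday + 15 ≡ Monday — that's 2146's doomsday.
In July the doomsday date is Jul 11.
Jul 8 is 3 days before Jul 11; 3 mod 7 = 3, so Monday − 3 = Friday.

Friday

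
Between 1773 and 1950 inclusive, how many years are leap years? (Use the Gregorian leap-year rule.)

42

Multiples of 4 in [1773,1950]: 44.
Of those, multiples of 100: 2 (not leap unless ÷400).
Multiples of 400: 0.
Leap years = 44 − 2 + 0 = 42.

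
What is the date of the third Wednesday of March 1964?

March 18, 1964

March 1, 1964 is a Sunday.
The first Wednesday is therefore March 4 (3 days later).
The third Wednesday is 4 + 2×7 = March 18.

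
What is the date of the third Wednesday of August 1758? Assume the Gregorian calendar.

August 16, 1758

August 1, 1758 is a Tuesday.
The first Wednesday is therefore August 2 (1 days later).
The third Wednesday is 2 + 2×7 = August 16.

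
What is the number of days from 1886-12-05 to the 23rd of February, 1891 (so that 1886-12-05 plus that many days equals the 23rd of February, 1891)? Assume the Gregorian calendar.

1541

Dec 5, 1886 → Dec 5, 1887: 365 days.
Dec 5, 1887 → Dec 5, 1888: 366 days (Feb 29, 1888 is in that span).
Dec 5, 1888 → Dec 5, 1889: 365 days.
Dec 5, 1889 → Dec 5, 1890: 365 days.
Dec 5, 1890 → Jan 5, 1891: 31 days (December has 31).
Jan 5, 1891 → Feb 5, 1891: 31 days (January has 31).
Feb 5, 1891 → Feb 23, 1891: 18 days.
Total: 1541 days.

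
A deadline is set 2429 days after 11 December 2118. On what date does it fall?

+365 (one year) → Dec 11, 2119 (2064 left).
+366 (one year; includes Feb 29, 2120) → Dec 11, 2120 (1698 left).
+365 (one year) → Dec 11, 2121 (1333 left).
+365 (one year) → Dec 11, 2122 (968 left).
+365 (one year) → Dec 11, 2123 (603 left).
+366 (one year; includes Feb 29, 2124) → Dec 11, 2124 (237 left).
Dec has 31 days: +21 → Jan 1, 2125 (216 left).
Jan has 31 days: +31 → Feb 1, 2125 (185 left).
Feb has 28 days: +28 → Mar 1, 2125 (157 left).
Mar has 31 days: +31 → Apr 1, 2125 (126 left).
Apr has 30 days: +30 → May 1, 2125 (96 left).
May has 31 days: +31 → Jun 1, 2125 (65 left).
Jun has 30 days: +30 → Jul 1, 2125 (35 left).
Jul has 31 days: +31 → Aug 1, 2125 (4 left).
+4 → Aug 5, 2125.

August 5, 2125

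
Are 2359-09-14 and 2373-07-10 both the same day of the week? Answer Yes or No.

From Sep 14, 2359 to Jul 10, 2373 is 5048 days.
5048 mod 7 = 1, so they are different weekdays.
(Sep 14, 2359 is a Monday; Jul 10, 2373 is a Tuesday.)

No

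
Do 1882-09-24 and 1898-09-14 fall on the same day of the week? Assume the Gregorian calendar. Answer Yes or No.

From Sep 24, 1882 to Sep 14, 1898 is 5834 days.
5834 mod 7 = 3, so they are different weekdays.
(Sep 24, 1882 is a Sunday; Sep 14, 1898 is a Wednesday.)

No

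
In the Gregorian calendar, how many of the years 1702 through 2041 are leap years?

Multiples of 4 in [1702,2041]: 85.
Of those, multiples of 100: 3 (not leap unless ÷400).
Multiples of 400: 1.
Leap years = 85 − 3 + 1 = 83.

83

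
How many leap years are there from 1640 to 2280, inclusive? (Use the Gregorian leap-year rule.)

Multiples of 4 in [1640,2280]: 161.
Of those, multiples of 100: 6 (not leap unless ÷400).
Multiples of 400: 1.
Leap years = 161 − 6 + 1 = 156.

156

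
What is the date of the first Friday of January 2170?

January 5, 2170

January 1, 2170 is a Monday.
The first Friday is therefore January 5 (4 days later).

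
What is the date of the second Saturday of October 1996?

October 12, 1996

October 1, 1996 is a Tuesday.
The first Saturday is therefore October 5 (4 days later).
The second Saturday is 5 + 1×7 = October 12.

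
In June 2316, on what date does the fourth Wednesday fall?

June 1, 2316 is a Thursday.
The first Wednesday is therefore June 7 (6 days later).
The fourth Wednesday is 7 + 3×7 = June 28.

June 28, 2316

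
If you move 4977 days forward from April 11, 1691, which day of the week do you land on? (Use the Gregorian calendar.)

First find the weekday of Apr 11, 1691. Doomsday rule: the anchor day for the 1600s is Tuesday. For year 91: 91÷12 = 7 r 7, and 7÷4 = 1, so 7+7+1 = 15.
Tuesday + 15 ≡ Wednesday — that's 1691's doomsday.
In April the doomsday date is Apr 4.
Apr 11 is 7 days after Apr 4; 7 mod 7 = 0, so Wednesday + 0 = Wednesday.
4977 mod 7 = 0, so 4977 days after a Wednesday is Wednesday + 0 = Wednesday.

Wednesday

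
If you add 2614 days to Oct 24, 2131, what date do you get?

+366 (one year; includes Feb 29, 2132) → Oct 24, 2132 (2248 left).
+365 (one year) → Oct 24, 2133 (1883 left).
+365 (one year) → Oct 24, 2134 (1518 left).
+365 (one year) → Oct 24, 2135 (1153 left).
+366 (one year; includes Feb 29, 2136) → Oct 24, 2136 (787 left).
+365 (one year) → Oct 24, 2137 (422 left).
+365 (one year) → Oct 24, 2138 (57 left).
Oct has 31 days: +8 → Nov 1, 2138 (49 left).
Nov has 30 days: +30 → Dec 1, 2138 (19 left).
+19 → Dec 20, 2138.

December 20, 2138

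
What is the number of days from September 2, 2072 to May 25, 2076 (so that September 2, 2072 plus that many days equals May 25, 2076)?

Sep 2, 2072 → Sep 2, 2073: 365 days.
Sep 2, 2073 → Sep 2, 2074: 365 days.
Sep 2, 2074 → Sep 2, 2075: 365 days.
Sep 2, 2075 → Oct 2, 2075: 30 days (September has 30).
Oct 2, 2075 → Nov 2, 2075: 31 days (October has 31).
Nov 2, 2075 → Dec 2, 2075: 30 days (November has 30).
Dec 2, 2075 → Jan 2, 2076: 31 days (December has 31).
Jan 2, 2076 → Feb 2, 2076: 31 days (January has 31).
Feb 2, 2076 → Mar 2, 2076: 29 days (February has 29).
Mar 2, 2076 → Apr 2, 2076: 31 days (March has 31).
Apr 2, 2076 → May 2, 2076: 30 days (April has 30).
May 2, 2076 → May 25, 2076: 23 days.
Total: 1361 days.

1361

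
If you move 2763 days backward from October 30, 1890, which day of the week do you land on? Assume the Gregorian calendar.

Saturday

Oct 30, 1890 is a Thursday.
2763 mod 7 = 5, so 2763 days before a Thursday is Thursday − 5 = Saturday.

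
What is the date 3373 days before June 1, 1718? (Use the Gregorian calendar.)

March 7, 1709

−365 (one year) → Jun 1, 1717 (3008 left).
−365 (one year) → Jun 1, 1716 (2643 left).
−366 (one year; includes Feb 29, 1716) → Jun 1, 1715 (2277 left).
−365 (one year) → Jun 1, 1714 (1912 left).
−365 (one year) → Jun 1, 1713 (1547 left).
−365 (one year) → Jun 1, 1712 (1182 left).
−366 (one year; includes Feb 29, 1712) → Jun 1, 1711 (816 left).
−365 (one year) → Jun 1, 1710 (451 left).
−365 (one year) → Jun 1, 1709 (86 left).
−1 → May 31, 1709 (end of May, 31 days; 85 left).
−31 → Apr 30, 1709 (end of Apr, 30 days; 54 left).
−30 → Mar 31, 1709 (end of Mar, 31 days; 24 left).
−24 → Mar 7, 1709.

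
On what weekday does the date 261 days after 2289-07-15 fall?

Jul 15, 2289 is a Monday.
261 mod 7 = 2, so 261 days after a Monday is Monday + 2 = Wednesday.

Wednesday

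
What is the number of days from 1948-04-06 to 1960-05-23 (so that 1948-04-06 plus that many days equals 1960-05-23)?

4430

Apr 6, 1948 → Apr 6, 1949: 365 days.
Apr 6, 1949 → Apr 6, 1950: 365 days.
Apr 6, 1950 → Apr 6, 1951: 365 days.
Apr 6, 1951 → Apr 6, 1952: 366 days (Feb 29, 1952 is in that span).
Apr 6, 1952 → Apr 6, 1953: 365 days.
Apr 6, 1953 → Apr 6, 1954: 365 days.
Apr 6, 1954 → Apr 6, 1955: 365 days.
Apr 6, 1955 → Apr 6, 1956: 366 days (Feb 29, 1956 is in that span).
Apr 6, 1956 → Apr 6, 1957: 365 days.
Apr 6, 1957 → Apr 6, 1958: 365 days.
Apr 6, 1958 → Apr 6, 1959: 365 days.
Apr 6, 1959 → Apr 6, 1960: 366 days (Feb 29, 1960 is in that span).
Apr 6, 1960 → May 6, 1960: 30 days (April has 30).
May 6, 1960 → May 23, 1960: 17 days.
Total: 4430 days.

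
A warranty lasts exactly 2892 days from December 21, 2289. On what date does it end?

+365 (one year) → Dec 21, 2290 (2527 left).
+365 (one year) → Dec 21, 2291 (2162 left).
+366 (one year; includes Feb 29, 2292) → Dec 21, 2292 (1796 left).
+365 (one year) → Dec 21, 2293 (1431 left).
+365 (one year) → Dec 21, 2294 (1066 left).
+365 (one year) → Dec 21, 2295 (701 left).
+366 (one year; includes Feb 29, 2296) → Dec 21, 2296 (335 left).
Dec has 31 days: +11 → Jan 1, 2297 (324 left).
Jan has 31 days: +31 → Feb 1, 2297 (293 left).
Feb has 28 days: +28 → Mar 1, 2297 (265 left).
Mar has 31 days: +31 → Apr 1, 2297 (234 left).
Apr has 30 days: +30 → May 1, 2297 (204 left).
May has 31 days: +31 → Jun 1, 2297 (173 left).
Jun has 30 days: +30 → Jul 1, 2297 (143 left).
Jul has 31 days: +31 → Aug 1, 2297 (112 left).
Aug has 31 days: +31 → Sep 1, 2297 (81 left).
Sep has 30 days: +30 → Oct 1, 2297 (51 left).
Oct has 31 days: +31 → Nov 1, 2297 (20 left).
+20 → Nov 21, 2297.

November 21, 2297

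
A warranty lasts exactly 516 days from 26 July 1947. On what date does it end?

December 23, 1948

+366 (one year; includes Feb 29, 1948) → Jul 26, 1948 (150 left).
Jul has 31 days: +6 → Aug 1, 1948 (144 left).
Aug has 31 days: +31 → Sep 1, 1948 (113 left).
Sep has 30 days: +30 → Oct 1, 1948 (83 left).
Oct has 31 days: +31 → Nov 1, 1948 (52 left).
Nov has 30 days: +30 → Dec 1, 1948 (22 left).
+22 → Dec 23, 1948.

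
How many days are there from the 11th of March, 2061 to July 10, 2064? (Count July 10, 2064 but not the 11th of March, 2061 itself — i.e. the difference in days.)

Mar 11, 2061 → Mar 11, 2062: 365 days.
Mar 11, 2062 → Mar 11, 2063: 365 days.
Mar 11, 2063 → Mar 11, 2064: 366 days (Feb 29, 2064 is in that span).
Mar 11, 2064 → Apr 11, 2064: 31 days (March has 31).
Apr 11, 2064 → May 11, 2064: 30 days (April has 30).
May 11, 2064 → Jun 11, 2064: 31 days (May has 31).
Jun 11, 2064 → Jul 10, 2064: 29 days.
Total: 1217 days.

1217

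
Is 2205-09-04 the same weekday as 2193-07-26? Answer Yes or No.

From Jul 26, 2193 to Sep 4, 2205 is 4422 days.
4422 mod 7 = 5, so they are different weekdays.
(Jul 26, 2193 is a Friday; Sep 4, 2205 is a Wednesday.)

No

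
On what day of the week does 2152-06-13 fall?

Tuesday

Doomsday rule: the anchor day for the 2100s is Sunday. For year 52: 52÷12 = 4 r 4, and 4÷4 = 1, so 4+4+1 = 9.
Sunday + 9 ≡ Tuesday — that's 2152's doomsday.
In June the doomsday date is Jun 6.
Jun 13 is 7 days after Jun 6; 7 mod 7 = 0, so Tuesday + 0 = Tuesday.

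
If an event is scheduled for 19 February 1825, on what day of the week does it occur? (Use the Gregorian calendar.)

Doomsday rule: the anchor day for the 1800s is Friday. For year 25: 25÷12 = 2 r 1, and 1÷4 = 0, so 2+1+0 = 3.
Friday + 3 ≡ Monday — that's 1825's doomsday.
In February the doomsday date is Feb 28 (1825 is not a leap year).
Feb 19 is 9 days before Feb 28; 9 mod 7 = 2, so Monday − 2 = Saturday.

Saturday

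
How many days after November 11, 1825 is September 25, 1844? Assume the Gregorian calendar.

Nov 11, 1825 → Nov 11, 1826: 365 days.
Nov 11, 1826 → Nov 11, 1827: 365 days.
Nov 11, 1827 → Nov 11, 1828: 366 days (Feb 29, 1828 is in that span).
Nov 11, 1828 → Nov 11, 1829: 365 days.
Nov 11, 1829 → Nov 11, 1830: 365 days.
Nov 11, 1830 → Nov 11, 1831: 365 days.
Nov 11, 1831 → Nov 11, 1832: 366 days (Feb 29, 1832 is in that span).
Nov 11, 1832 → Nov 11, 1833: 365 days.
Nov 11, 1833 → Nov 11, 1834: 365 days.
Nov 11, 1834 → Nov 11, 1835: 365 days.
Nov 11, 1835 → Nov 11, 1836: 366 days (Feb 29, 1836 is in that span).
Nov 11, 1836 → Nov 11, 1837: 365 days.
Nov 11, 1837 → Nov 11, 1838: 365 days.
Nov 11, 1838 → Nov 11, 1839: 365 days.
Nov 11, 1839 → Nov 11, 1840: 366 days (Feb 29, 1840 is in that span).
Nov 11, 1840 → Nov 11, 1841: 365 days.
Nov 11, 1841 → Nov 11, 1842: 365 days.
Nov 11, 1842 → Nov 11, 1843: 365 days.
Nov 11, 1843 → Dec 11, 1843: 30 days (November has 30).
Dec 11, 1843 → Jan 11, 1844: 31 days (December has 31).
Jan 11, 1844 → Feb 11, 1844: 31 days (January has 31).
Feb 11, 1844 → Mar 11, 1844: 29 days (February has 29).
Mar 11, 1844 → Apr 11, 1844: 31 days (March has 31).
Apr 11, 1844 → May 11, 1844: 30 days (April has 30).
May 11, 1844 → Jun 11, 1844: 31 days (May has 31).
Jun 11, 1844 → Jul 11, 1844: 30 days (June has 30).
Jul 11, 1844 → Aug 11, 1844: 31 days (July has 31).
Aug 11, 1844 → Sep 11, 1844: 31 days (August has 31).
Sep 11, 1844 → Sep 25, 1844: 14 days.
Total: 6893 days.

6893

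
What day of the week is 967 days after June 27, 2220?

Wednesday

First find the weekday of Jun 27, 2220. Doomsday rule: the anchor day for the 2200s is Friday. For year 20: 20÷12 = 1 r 8, and 8÷4 = 2, so 1+8+2 = 11.
Friday + 11 ≡ Tuesday — that's 2220's doomsday.
In June the doomsday date is Jun 6.
Jun 27 is 21 days after Jun 6; 21 mod 7 = 0, so Tuesday + 0 = Tuesday.
967 mod 7 = 1, so 967 days after a Tuesday is Tuesday + 1 = Wednesday.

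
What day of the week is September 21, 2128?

Doomsday rule: the anchor day for the 2100s is Sunday. For year 28: 28÷12 = 2 r 4, and 4÷4 = 1, so 2+4+1 = 7.
Sunday + 7 ≡ Sunday — that's 2128's doomsday.
In September the doomsday date is Sep 5.
Sep 21 is 16 days after Sep 5; 16 mod 7 = 2, so Sunday + 2 = Tuesday.

Tuesday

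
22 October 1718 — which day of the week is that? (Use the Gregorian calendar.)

Saturday

Doomsday rule: the anchor day for the 1700s is Sunday. For year 18: 18÷12 = 1 r 6, and 6÷4 = 1, so 1+6+1 = 8.
Sunday + 8 ≡ Monday — that's 1718's doomsday.
In October the doomsday date is Oct 10.
Oct 22 is 12 days after Oct 10; 12 mod 7 = 5, so Monday + 5 = Saturday.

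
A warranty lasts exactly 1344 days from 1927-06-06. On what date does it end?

+366 (one year; includes Feb 29, 1928) → Jun 6, 1928 (978 left).
+365 (one year) → Jun 6, 1929 (613 left).
+365 (one year) → Jun 6, 1930 (248 left).
Jun has 30 days: +25 → Jul 1, 1930 (223 left).
Jul has 31 days: +31 → Aug 1, 1930 (192 left).
Aug has 31 days: +31 → Sep 1, 1930 (161 left).
Sep has 30 days: +30 → Oct 1, 1930 (131 left).
Oct has 31 days: +31 → Nov 1, 1930 (100 left).
Nov has 30 days: +30 → Dec 1, 1930 (70 left).
Dec has 31 days: +31 → Jan 1, 1931 (39 left).
Jan has 31 days: +31 → Feb 1, 1931 (8 left).
+8 → Feb 9, 1931.

February 9, 1931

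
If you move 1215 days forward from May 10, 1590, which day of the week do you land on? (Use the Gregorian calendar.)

Monday

First find the weekday of May 10, 1590. Doomsday rule: the anchor day for the 1500s is Wednesday. For year 90: 90÷12 = 7 r 6, and 6÷4 = 1, so 7+6+1 = 14.
Wednesday + 14 ≡ Wednesday — that's 1590's doomsday.
In May the doomsday date is May 9.
May 10 is 1 day after May 9; 1 mod 7 = 1, so Wednesday + 1 = Thursday.
1215 mod 7 = 4, so 1215 days after a Thursday is Thursday + 4 = Monday.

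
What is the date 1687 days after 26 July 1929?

+365 (one year) → Jul 26, 1930 (1322 left).
+365 (one year) → Jul 26, 1931 (957 left).
+366 (one year; includes Feb 29, 1932) → Jul 26, 1932 (591 left).
+365 (one year) → Jul 26, 1933 (226 left).
Jul has 31 days: +6 → Aug 1, 1933 (220 left).
Aug has 31 days: +31 → Sep 1, 1933 (189 left).
Sep has 30 days: +30 → Oct 1, 1933 (159 left).
Oct has 31 days: +31 → Nov 1, 1933 (128 left).
Nov has 30 days: +30 → Dec 1, 1933 (98 left).
Dec has 31 days: +31 → Jan 1, 1934 (67 left).
Jan has 31 days: +31 → Feb 1, 1934 (36 left).
Feb has 28 days: +28 → Mar 1, 1934 (8 left).
+8 → Mar 9, 1934.

March 9, 1934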